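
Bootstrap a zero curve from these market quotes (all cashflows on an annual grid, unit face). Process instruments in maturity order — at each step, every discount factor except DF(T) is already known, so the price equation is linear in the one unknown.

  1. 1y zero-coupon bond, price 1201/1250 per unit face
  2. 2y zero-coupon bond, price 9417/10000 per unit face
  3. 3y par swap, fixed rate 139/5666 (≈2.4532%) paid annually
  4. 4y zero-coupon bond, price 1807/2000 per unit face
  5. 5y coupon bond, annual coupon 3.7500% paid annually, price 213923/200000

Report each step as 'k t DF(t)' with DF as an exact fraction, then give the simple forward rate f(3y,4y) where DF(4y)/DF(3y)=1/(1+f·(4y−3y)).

1 1 1201/1250
2 2 9417/10000
3 3 1861/2000
4 4 1807/2000
5 5 8959/10000
f(3y,4y) = ((1861/2000)/(1807/2000) − 1)/(1) = 54/1807 ≈ 2.9884%

step 1 [1y] zero: DF = P = 1201/1250 ≈ 0.960800
step 2 [2y] zero: DF = P = 9417/10000 ≈ 0.941700
step 3 [3y] swap r/1=139/5666: DF=(1 − 139/5666·(0.960800+0.941700))/(1+139/5666) = 1861/2000 ≈ 0.930500
step 4 [4y] zero: DF = P = 1807/2000 ≈ 0.903500
step 5 [5y] bond c/1=3/80: DF=(213923/200000 − 3/80·(0.960800+0.941700+0.930500+0.903500))/(1+3/80) = 8959/10000 ≈ 0.895900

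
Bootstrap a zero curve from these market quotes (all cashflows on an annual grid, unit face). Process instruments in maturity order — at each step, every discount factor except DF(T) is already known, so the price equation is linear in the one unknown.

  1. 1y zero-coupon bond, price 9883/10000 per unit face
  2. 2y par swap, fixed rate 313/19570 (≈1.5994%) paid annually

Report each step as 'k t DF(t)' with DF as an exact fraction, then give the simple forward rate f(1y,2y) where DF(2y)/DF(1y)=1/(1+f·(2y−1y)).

1 1 9883/10000
2 2 9687/10000
f(1y,2y) = ((9883/10000)/(9687/10000) − 1)/(1) = 196/9687 ≈ 2.0233%

step 1 [1y] zero: DF = P = 9883/10000 ≈ 0.988300
step 2 [2y] swap r/1=313/19570: DF=(1 − 313/19570·(0.988300))/(1+313/19570) = 9687/10000 ≈ 0.968700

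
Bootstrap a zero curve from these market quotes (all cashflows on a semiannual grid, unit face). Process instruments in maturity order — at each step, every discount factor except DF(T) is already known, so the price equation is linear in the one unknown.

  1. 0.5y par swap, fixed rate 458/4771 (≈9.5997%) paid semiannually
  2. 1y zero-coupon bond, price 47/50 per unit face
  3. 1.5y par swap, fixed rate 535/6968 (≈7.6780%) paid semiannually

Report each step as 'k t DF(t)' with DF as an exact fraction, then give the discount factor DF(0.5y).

step 1 [0.5y] swap r/2=229/4771: DF=(1 − 229/4771·(0))/(1+229/4771) = 4771/5000 ≈ 0.954200
step 2 [1y] zero: DF = P = 47/50 ≈ 0.940000
step 3 [1.5y] swap r/2=535/13936: DF=(1 − 535/13936·(0.954200+0.940000))/(1+535/13936) = 893/1000 ≈ 0.893000

1 1/2 4771/5000
2 1 47/50
3 3/2 893/1000
DF(0.5y) = 4771/5000 ≈ 0.954200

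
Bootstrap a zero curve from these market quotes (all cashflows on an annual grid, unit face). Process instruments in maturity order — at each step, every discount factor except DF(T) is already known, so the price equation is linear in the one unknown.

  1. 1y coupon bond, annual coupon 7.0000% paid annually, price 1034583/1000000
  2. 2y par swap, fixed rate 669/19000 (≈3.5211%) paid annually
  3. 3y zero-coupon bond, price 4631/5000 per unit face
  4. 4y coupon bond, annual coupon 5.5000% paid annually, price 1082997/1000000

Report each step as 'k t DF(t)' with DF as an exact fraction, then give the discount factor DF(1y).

1 1 9669/10000
2 2 9331/10000
3 3 4631/5000
4 4 1099/1250
DF(1y) = 9669/10000 ≈ 0.966900

step 1 [1y] bond c/1=7/100: DF=(1034583/1000000 − 7/100·(0))/(1+7/100) = 9669/10000 ≈ 0.966900
step 2 [2y] swap r/1=669/19000: DF=(1 − 669/19000·(0.966900))/(1+669/19000) = 9331/10000 ≈ 0.933100
step 3 [3y] zero: DF = P = 4631/5000 ≈ 0.926200
step 4 [4y] bond c/1=11/200: DF=(1082997/1000000 − 11/200·(0.966900+0.933100+0.926200))/(1+11/200) = 1099/1250 ≈ 0.879200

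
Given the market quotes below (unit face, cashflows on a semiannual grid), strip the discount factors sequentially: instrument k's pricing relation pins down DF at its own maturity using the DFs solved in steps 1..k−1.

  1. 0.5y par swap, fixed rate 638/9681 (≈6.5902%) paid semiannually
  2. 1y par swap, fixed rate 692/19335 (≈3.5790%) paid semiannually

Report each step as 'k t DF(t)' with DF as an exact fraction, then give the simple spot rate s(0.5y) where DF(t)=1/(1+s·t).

1 1/2 9681/10000
2 1 4827/5000
s(0.5y) = (1/(9681/10000) − 1)/(1/2) = 638/9681 ≈ 6.5902%

step 1 [0.5y] swap r/2=319/9681: DF=(1 − 319/9681·(0))/(1+319/9681) = 9681/10000 ≈ 0.968100
step 2 [1y] swap r/2=346/19335: DF=(1 − 346/19335·(0.968100))/(1+346/19335) = 4827/5000 ≈ 0.965400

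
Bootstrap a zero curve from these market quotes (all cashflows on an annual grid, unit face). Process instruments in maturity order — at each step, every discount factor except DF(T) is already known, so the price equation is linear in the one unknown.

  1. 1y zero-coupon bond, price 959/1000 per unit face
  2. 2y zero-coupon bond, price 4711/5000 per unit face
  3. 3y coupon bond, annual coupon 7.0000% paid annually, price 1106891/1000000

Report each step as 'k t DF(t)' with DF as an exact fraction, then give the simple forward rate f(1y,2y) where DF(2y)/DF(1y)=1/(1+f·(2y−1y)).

1 1 959/1000
2 2 4711/5000
3 3 9101/10000
f(1y,2y) = ((959/1000)/(4711/5000) − 1)/(1) = 12/673 ≈ 1.7831%

step 1 [1y] zero: DF = P = 959/1000 ≈ 0.959000
step 2 [2y] zero: DF = P = 4711/5000 ≈ 0.942200
step 3 [3y] bond c/1=7/100: DF=(1106891/1000000 − 7/100·(0.959000+0.942200))/(1+7/100) = 9101/10000 ≈ 0.910100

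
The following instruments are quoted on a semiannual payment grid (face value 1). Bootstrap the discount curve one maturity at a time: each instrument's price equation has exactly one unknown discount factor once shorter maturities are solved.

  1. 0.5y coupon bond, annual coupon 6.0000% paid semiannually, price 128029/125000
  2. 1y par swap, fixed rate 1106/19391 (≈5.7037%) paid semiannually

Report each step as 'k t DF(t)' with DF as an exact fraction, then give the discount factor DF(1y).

1 1/2 1243/1250
2 1 9447/10000
DF(1y) = 9447/10000 ≈ 0.944700

step 1 [0.5y] bond c/2=3/100: DF=(128029/125000 − 3/100·(0))/(1+3/100) = 1243/1250 ≈ 0.994400
step 2 [1y] swap r/2=553/19391: DF=(1 − 553/19391·(0.994400))/(1+553/19391) = 9447/10000 ≈ 0.944700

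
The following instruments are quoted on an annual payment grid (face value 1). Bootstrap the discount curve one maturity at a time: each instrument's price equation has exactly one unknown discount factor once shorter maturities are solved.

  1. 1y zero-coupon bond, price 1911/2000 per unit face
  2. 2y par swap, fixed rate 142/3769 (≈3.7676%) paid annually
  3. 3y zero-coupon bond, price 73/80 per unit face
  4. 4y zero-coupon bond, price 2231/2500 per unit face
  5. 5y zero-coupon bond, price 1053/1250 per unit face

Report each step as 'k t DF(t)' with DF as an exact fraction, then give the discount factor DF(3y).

1 1 1911/2000
2 2 929/1000
3 3 73/80
4 4 2231/2500
5 5 1053/1250
DF(3y) = 73/80 ≈ 0.912500

step 1 [1y] zero: DF = P = 1911/2000 ≈ 0.955500
step 2 [2y] swap r/1=142/3769: DF=(1 − 142/3769·(0.955500))/(1+142/3769) = 929/1000 ≈ 0.929000
step 3 [3y] zero: DF = P = 73/80 ≈ 0.912500
step 4 [4y] zero: DF = P = 2231/2500 ≈ 0.892400
step 5 [5y] zero: DF = P = 1053/1250 ≈ 0.842400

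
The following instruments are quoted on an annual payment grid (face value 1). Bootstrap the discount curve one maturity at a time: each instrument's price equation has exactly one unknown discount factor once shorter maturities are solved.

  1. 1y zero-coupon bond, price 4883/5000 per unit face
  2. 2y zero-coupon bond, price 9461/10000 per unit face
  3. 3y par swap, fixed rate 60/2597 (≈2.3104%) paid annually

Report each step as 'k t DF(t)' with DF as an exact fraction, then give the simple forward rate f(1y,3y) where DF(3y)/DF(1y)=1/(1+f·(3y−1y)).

1 1 4883/5000
2 2 9461/10000
3 3 467/500
f(1y,3y) = ((4883/5000)/(467/500) − 1)/(2) = 213/9340 ≈ 2.2805%

step 1 [1y] zero: DF = P = 4883/5000 ≈ 0.976600
step 2 [2y] zero: DF = P = 9461/10000 ≈ 0.946100
step 3 [3y] swap r/1=60/2597: DF=(1 − 60/2597·(0.976600+0.946100))/(1+60/2597) = 467/500 ≈ 0.934000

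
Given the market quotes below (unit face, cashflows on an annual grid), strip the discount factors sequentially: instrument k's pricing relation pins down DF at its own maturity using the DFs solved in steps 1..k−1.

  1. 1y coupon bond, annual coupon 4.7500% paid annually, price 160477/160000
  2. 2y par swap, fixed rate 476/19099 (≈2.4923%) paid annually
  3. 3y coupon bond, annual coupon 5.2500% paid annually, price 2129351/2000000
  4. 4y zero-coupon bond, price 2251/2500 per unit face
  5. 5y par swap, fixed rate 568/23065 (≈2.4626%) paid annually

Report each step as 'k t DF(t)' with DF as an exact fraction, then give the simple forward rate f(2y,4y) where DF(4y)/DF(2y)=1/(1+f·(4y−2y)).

1 1 383/400
2 2 2381/2500
3 3 9163/10000
4 4 2251/2500
5 5 554/625
f(2y,4y) = ((2381/2500)/(2251/2500) − 1)/(2) = 65/2251 ≈ 2.8876%

step 1 [1y] bond c/1=19/400: DF=(160477/160000 − 19/400·(0))/(1+19/400) = 383/400 ≈ 0.957500
step 2 [2y] swap r/1=476/19099: DF=(1 − 476/19099·(0.957500))/(1+476/19099) = 2381/2500 ≈ 0.952400
step 3 [3y] bond c/1=21/400: DF=(2129351/2000000 − 21/400·(0.957500+0.952400))/(1+21/400) = 9163/10000 ≈ 0.916300
step 4 [4y] zero: DF = P = 2251/2500 ≈ 0.900400
step 5 [5y] swap r/1=568/23065: DF=(1 − 568/23065·(0.957500+0.952400+0.916300+0.900400))/(1+568/23065) = 554/625 ≈ 0.886400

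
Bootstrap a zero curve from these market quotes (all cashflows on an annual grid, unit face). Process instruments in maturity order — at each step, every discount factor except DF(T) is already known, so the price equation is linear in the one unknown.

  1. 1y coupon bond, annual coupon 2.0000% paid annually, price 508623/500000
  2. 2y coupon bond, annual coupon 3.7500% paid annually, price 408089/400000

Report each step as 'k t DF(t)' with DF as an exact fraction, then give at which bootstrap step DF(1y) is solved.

step 1 [1y] bond c/1=1/50: DF=(508623/500000 − 1/50·(0))/(1+1/50) = 9973/10000 ≈ 0.997300
step 2 [2y] bond c/1=3/80: DF=(408089/400000 − 3/80·(0.997300))/(1+3/80) = 9473/10000 ≈ 0.947300

1 1 9973/10000
2 2 9473/10000
DF(1y) is solved at step 1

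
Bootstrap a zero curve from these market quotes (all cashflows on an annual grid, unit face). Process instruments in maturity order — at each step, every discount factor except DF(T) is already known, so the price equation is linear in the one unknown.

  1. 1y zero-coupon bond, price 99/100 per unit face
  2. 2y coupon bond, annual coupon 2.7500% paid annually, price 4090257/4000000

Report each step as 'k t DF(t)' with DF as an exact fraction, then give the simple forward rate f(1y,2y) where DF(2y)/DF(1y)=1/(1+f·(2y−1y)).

step 1 [1y] zero: DF = P = 99/100 ≈ 0.990000
step 2 [2y] bond c/1=11/400: DF=(4090257/4000000 − 11/400·(0.990000))/(1+11/400) = 9687/10000 ≈ 0.968700

1 1 99/100
2 2 9687/10000
f(1y,2y) = ((99/100)/(9687/10000) − 1)/(1) = 71/3229 ≈ 2.1988%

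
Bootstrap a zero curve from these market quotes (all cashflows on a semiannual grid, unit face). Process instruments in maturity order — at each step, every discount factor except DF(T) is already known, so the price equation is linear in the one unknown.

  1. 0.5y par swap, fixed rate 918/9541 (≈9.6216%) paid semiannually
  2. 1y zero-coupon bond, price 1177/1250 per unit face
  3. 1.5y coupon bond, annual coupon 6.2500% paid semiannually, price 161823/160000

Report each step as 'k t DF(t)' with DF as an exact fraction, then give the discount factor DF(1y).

1 1/2 9541/10000
2 1 1177/1250
3 3/2 9233/10000
DF(1y) = 1177/1250 ≈ 0.941600

step 1 [0.5y] swap r/2=459/9541: DF=(1 − 459/9541·(0))/(1+459/9541) = 9541/10000 ≈ 0.954100
step 2 [1y] zero: DF = P = 1177/1250 ≈ 0.941600
step 3 [1.5y] bond c/2=1/32: DF=(161823/160000 − 1/32·(0.954100+0.941600))/(1+1/32) = 9233/10000 ≈ 0.923300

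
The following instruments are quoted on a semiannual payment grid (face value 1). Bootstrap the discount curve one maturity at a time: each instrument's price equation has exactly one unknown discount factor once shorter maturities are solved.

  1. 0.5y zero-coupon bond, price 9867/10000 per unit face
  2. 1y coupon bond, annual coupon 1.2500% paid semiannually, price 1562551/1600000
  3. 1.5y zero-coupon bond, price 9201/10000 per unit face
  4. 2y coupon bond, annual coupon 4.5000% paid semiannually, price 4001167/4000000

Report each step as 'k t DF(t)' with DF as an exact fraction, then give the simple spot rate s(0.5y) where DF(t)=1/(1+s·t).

step 1 [0.5y] zero: DF = P = 9867/10000 ≈ 0.986700
step 2 [1y] bond c/2=1/160: DF=(1562551/1600000 − 1/160·(0.986700))/(1+1/160) = 2411/2500 ≈ 0.964400
step 3 [1.5y] zero: DF = P = 9201/10000 ≈ 0.920100
step 4 [2y] bond c/2=9/400: DF=(4001167/4000000 − 9/400·(0.986700+0.964400+0.920100))/(1+9/400) = 9151/10000 ≈ 0.915100

1 1/2 9867/10000
2 1 2411/2500
3 3/2 9201/10000
4 2 9151/10000
s(0.5y) = (1/(9867/10000) − 1)/(1/2) = 266/9867 ≈ 2.6959%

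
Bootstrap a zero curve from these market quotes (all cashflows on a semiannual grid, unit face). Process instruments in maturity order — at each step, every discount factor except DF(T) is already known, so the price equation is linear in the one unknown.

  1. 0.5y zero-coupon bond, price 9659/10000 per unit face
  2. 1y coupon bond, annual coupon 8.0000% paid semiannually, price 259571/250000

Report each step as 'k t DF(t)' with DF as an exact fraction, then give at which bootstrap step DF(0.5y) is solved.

step 1 [0.5y] zero: DF = P = 9659/10000 ≈ 0.965900
step 2 [1y] bond c/2=1/25: DF=(259571/250000 − 1/25·(0.965900))/(1+1/25) = 2403/2500 ≈ 0.961200

1 1/2 9659/10000
2 1 2403/2500
DF(0.5y) is solved at step 1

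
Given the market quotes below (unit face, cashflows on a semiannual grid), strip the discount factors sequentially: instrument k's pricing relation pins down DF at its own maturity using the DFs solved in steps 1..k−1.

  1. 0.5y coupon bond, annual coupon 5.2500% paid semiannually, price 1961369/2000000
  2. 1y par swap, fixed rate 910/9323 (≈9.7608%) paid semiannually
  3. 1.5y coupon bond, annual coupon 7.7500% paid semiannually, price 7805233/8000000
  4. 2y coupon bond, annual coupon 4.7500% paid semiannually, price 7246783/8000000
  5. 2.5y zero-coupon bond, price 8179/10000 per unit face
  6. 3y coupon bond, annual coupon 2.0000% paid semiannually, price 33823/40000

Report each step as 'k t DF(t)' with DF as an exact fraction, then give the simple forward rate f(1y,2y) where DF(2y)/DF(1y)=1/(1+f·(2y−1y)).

step 1 [0.5y] bond c/2=21/800: DF=(1961369/2000000 − 21/800·(0))/(1+21/800) = 2389/2500 ≈ 0.955600
step 2 [1y] swap r/2=455/9323: DF=(1 − 455/9323·(0.955600))/(1+455/9323) = 909/1000 ≈ 0.909000
step 3 [1.5y] bond c/2=31/800: DF=(7805233/8000000 − 31/800·(0.955600+0.909000))/(1+31/800) = 8697/10000 ≈ 0.869700
step 4 [2y] bond c/2=19/800: DF=(7246783/8000000 − 19/800·(0.955600+0.909000+0.869700))/(1+19/800) = 4107/5000 ≈ 0.821400
step 5 [2.5y] zero: DF = P = 8179/10000 ≈ 0.817900
step 6 [3y] bond c/2=1/100: DF=(33823/40000 − 1/100·(0.955600+0.909000+0.869700+0.821400+0.817900))/(1+1/100) = 7939/10000 ≈ 0.793900

1 1/2 2389/2500
2 1 909/1000
3 3/2 8697/10000
4 2 4107/5000
5 5/2 8179/10000
6 3 7939/10000
f(1y,2y) = ((909/1000)/(4107/5000) − 1)/(1) = 146/1369 ≈ 10.6647%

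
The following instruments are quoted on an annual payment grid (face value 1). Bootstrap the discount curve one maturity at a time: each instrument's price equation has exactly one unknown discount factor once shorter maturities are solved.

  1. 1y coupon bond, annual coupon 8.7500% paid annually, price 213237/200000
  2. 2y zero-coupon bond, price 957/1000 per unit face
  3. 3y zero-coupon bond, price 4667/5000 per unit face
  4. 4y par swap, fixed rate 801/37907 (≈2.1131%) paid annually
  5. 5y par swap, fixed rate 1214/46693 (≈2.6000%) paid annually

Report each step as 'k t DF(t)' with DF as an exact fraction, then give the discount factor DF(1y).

step 1 [1y] bond c/1=7/80: DF=(213237/200000 − 7/80·(0))/(1+7/80) = 2451/2500 ≈ 0.980400
step 2 [2y] zero: DF = P = 957/1000 ≈ 0.957000
step 3 [3y] zero: DF = P = 4667/5000 ≈ 0.933400
step 4 [4y] swap r/1=801/37907: DF=(1 − 801/37907·(0.980400+0.957000+0.933400))/(1+801/37907) = 9199/10000 ≈ 0.919900
step 5 [5y] swap r/1=1214/46693: DF=(1 − 1214/46693·(0.980400+0.957000+0.933400+0.919900))/(1+1214/46693) = 4393/5000 ≈ 0.878600

1 1 2451/2500
2 2 957/1000
3 3 4667/5000
4 4 9199/10000
5 5 4393/5000
DF(1y) = 2451/2500 ≈ 0.980400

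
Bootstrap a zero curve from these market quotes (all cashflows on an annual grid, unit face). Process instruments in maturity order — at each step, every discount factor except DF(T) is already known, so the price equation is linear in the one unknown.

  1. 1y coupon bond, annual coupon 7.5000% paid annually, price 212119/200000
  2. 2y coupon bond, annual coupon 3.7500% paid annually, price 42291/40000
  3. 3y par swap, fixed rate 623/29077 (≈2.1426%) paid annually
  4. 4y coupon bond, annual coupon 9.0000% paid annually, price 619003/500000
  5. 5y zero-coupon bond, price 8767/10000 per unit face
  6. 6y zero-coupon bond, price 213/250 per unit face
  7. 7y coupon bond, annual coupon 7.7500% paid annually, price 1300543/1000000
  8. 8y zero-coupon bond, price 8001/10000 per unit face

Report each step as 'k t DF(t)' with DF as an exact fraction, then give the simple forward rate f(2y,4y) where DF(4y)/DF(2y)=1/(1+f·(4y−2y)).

step 1 [1y] bond c/1=3/40: DF=(212119/200000 − 3/40·(0))/(1+3/40) = 4933/5000 ≈ 0.986600
step 2 [2y] bond c/1=3/80: DF=(42291/40000 − 3/80·(0.986600))/(1+3/80) = 4917/5000 ≈ 0.983400
step 3 [3y] swap r/1=623/29077: DF=(1 − 623/29077·(0.986600+0.983400))/(1+623/29077) = 9377/10000 ≈ 0.937700
step 4 [4y] bond c/1=9/100: DF=(619003/500000 − 9/100·(0.986600+0.983400+0.937700))/(1+9/100) = 8957/10000 ≈ 0.895700
step 5 [5y] zero: DF = P = 8767/10000 ≈ 0.876700
step 6 [6y] zero: DF = P = 213/250 ≈ 0.852000
step 7 [7y] bond c/1=31/400: DF=(1300543/1000000 − 31/400·(0.986600+0.983400+0.937700+0.895700+0.876700+0.852000))/(1+31/400) = 8091/10000 ≈ 0.809100
step 8 [8y] zero: DF = P = 8001/10000 ≈ 0.800100

1 1 4933/5000
2 2 4917/5000
3 3 9377/10000
4 4 8957/10000
5 5 8767/10000
6 6 213/250
7 7 8091/10000
8 8 8001/10000
f(2y,4y) = ((4917/5000)/(8957/10000) − 1)/(2) = 877/17914 ≈ 4.8956%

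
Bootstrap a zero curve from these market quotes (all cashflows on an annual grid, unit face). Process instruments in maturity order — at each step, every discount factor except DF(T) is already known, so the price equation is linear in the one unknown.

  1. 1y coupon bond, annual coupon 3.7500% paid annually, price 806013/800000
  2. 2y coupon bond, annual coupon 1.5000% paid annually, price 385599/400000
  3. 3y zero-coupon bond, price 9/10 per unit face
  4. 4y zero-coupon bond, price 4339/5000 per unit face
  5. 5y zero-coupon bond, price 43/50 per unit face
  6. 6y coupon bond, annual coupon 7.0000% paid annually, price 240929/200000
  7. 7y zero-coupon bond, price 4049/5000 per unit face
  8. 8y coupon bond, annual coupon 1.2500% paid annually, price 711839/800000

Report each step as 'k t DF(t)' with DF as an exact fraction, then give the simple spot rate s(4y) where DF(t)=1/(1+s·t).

1 1 9711/10000
2 2 4677/5000
3 3 9/10
4 4 4339/5000
5 5 43/50
6 6 2073/2500
7 7 4049/5000
8 8 4013/5000
s(4y) = (1/(4339/5000) − 1)/(4) = 661/17356 ≈ 3.8085%

step 1 [1y] bond c/1=3/80: DF=(806013/800000 − 3/80·(0))/(1+3/80) = 9711/10000 ≈ 0.971100
step 2 [2y] bond c/1=3/200: DF=(385599/400000 − 3/200·(0.971100))/(1+3/200) = 4677/5000 ≈ 0.935400
step 3 [3y] zero: DF = P = 9/10 ≈ 0.900000
step 4 [4y] zero: DF = P = 4339/5000 ≈ 0.867800
step 5 [5y] zero: DF = P = 43/50 ≈ 0.860000
step 6 [6y] bond c/1=7/100: DF=(240929/200000 − 7/100·(0.971100+0.935400+0.900000+0.867800+0.860000))/(1+7/100) = 2073/2500 ≈ 0.829200
step 7 [7y] zero: DF = P = 4049/5000 ≈ 0.809800
step 8 [8y] bond c/1=1/80: DF=(711839/800000 − 1/80·(0.971100+0.935400+0.900000+0.867800+0.860000+0.829200+0.809800))/(1+1/80) = 4013/5000 ≈ 0.802600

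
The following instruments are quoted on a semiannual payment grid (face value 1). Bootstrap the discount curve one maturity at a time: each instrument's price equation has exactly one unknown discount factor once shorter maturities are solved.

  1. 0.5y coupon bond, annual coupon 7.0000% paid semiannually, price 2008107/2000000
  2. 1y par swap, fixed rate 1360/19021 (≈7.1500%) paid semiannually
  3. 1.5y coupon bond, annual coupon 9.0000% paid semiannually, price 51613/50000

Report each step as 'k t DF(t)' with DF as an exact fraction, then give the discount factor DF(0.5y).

1 1/2 9701/10000
2 1 233/250
3 3/2 9059/10000
DF(0.5y) = 9701/10000 ≈ 0.970100

step 1 [0.5y] bond c/2=7/200: DF=(2008107/2000000 − 7/200·(0))/(1+7/200) = 9701/10000 ≈ 0.970100
step 2 [1y] swap r/2=680/19021: DF=(1 − 680/19021·(0.970100))/(1+680/19021) = 233/250 ≈ 0.932000
step 3 [1.5y] bond c/2=9/200: DF=(51613/50000 − 9/200·(0.970100+0.932000))/(1+9/200) = 9059/10000 ≈ 0.905900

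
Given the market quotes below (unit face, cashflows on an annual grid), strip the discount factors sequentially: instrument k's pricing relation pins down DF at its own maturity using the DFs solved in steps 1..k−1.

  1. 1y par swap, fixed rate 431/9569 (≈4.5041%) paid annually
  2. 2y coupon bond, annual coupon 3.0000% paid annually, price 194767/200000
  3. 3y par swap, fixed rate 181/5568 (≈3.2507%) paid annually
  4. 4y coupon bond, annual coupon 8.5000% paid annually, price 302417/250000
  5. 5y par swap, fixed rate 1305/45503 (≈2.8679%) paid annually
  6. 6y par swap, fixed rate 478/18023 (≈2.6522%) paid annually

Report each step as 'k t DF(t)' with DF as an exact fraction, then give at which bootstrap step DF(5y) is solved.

1 1 9569/10000
2 2 1147/1250
3 3 1819/2000
4 4 1121/1250
5 5 1739/2000
6 6 4283/5000
DF(5y) is solved at step 5

step 1 [1y] swap r/1=431/9569: DF=(1 − 431/9569·(0))/(1+431/9569) = 9569/10000 ≈ 0.956900
step 2 [2y] bond c/1=3/100: DF=(194767/200000 − 3/100·(0.956900))/(1+3/100) = 1147/1250 ≈ 0.917600
step 3 [3y] swap r/1=181/5568: DF=(1 − 181/5568·(0.956900+0.917600))/(1+181/5568) = 1819/2000 ≈ 0.909500
step 4 [4y] bond c/1=17/200: DF=(302417/250000 − 17/200·(0.956900+0.917600+0.909500))/(1+17/200) = 1121/1250 ≈ 0.896800
step 5 [5y] swap r/1=1305/45503: DF=(1 − 1305/45503·(0.956900+0.917600+0.909500+0.896800))/(1+1305/45503) = 1739/2000 ≈ 0.869500
step 6 [6y] swap r/1=478/18023: DF=(1 − 478/18023·(0.956900+0.917600+0.909500+0.896800+0.869500))/(1+478/18023) = 4283/5000 ≈ 0.856600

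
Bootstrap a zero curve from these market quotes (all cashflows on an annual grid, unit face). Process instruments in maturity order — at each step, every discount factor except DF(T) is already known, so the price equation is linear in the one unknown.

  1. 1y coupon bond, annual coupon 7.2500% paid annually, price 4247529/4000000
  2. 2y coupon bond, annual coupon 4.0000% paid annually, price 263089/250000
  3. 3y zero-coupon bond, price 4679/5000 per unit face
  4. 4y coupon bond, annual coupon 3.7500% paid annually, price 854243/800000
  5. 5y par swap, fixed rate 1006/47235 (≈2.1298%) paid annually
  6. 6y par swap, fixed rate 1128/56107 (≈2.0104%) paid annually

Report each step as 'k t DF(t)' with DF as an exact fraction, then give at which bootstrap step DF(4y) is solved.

1 1 9901/10000
2 2 4869/5000
3 3 4679/5000
4 4 2311/2500
5 5 4497/5000
6 6 1109/1250
DF(4y) is solved at step 4

step 1 [1y] bond c/1=29/400: DF=(4247529/4000000 − 29/400·(0))/(1+29/400) = 9901/10000 ≈ 0.990100
step 2 [2y] bond c/1=1/25: DF=(263089/250000 − 1/25·(0.990100))/(1+1/25) = 4869/5000 ≈ 0.973800
step 3 [3y] zero: DF = P = 4679/5000 ≈ 0.935800
step 4 [4y] bond c/1=3/80: DF=(854243/800000 − 3/80·(0.990100+0.973800+0.935800))/(1+3/80) = 2311/2500 ≈ 0.924400
step 5 [5y] swap r/1=1006/47235: DF=(1 − 1006/47235·(0.990100+0.973800+0.935800+0.924400))/(1+1006/47235) = 4497/5000 ≈ 0.899400
step 6 [6y] swap r/1=1128/56107: DF=(1 − 1128/56107·(0.990100+0.973800+0.935800+0.924400+0.899400))/(1+1128/56107) = 1109/1250 ≈ 0.887200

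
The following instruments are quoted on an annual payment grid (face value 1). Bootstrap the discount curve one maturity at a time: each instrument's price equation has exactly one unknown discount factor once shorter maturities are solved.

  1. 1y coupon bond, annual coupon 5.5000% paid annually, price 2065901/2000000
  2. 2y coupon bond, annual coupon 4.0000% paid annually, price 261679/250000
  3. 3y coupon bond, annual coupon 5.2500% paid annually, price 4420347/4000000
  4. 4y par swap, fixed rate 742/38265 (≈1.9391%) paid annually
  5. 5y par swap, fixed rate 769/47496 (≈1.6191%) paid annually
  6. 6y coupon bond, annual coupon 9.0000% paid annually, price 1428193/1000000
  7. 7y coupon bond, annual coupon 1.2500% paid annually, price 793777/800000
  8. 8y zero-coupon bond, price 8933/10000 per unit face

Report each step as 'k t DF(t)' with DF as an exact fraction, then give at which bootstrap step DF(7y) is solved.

1 1 9791/10000
2 2 1211/1250
3 3 1191/1250
4 4 4629/5000
5 5 9231/10000
6 6 9181/10000
7 7 91/100
8 8 8933/10000
DF(7y) is solved at step 7

step 1 [1y] bond c/1=11/200: DF=(2065901/2000000 − 11/200·(0))/(1+11/200) = 9791/10000 ≈ 0.979100
step 2 [2y] bond c/1=1/25: DF=(261679/250000 − 1/25·(0.979100))/(1+1/25) = 1211/1250 ≈ 0.968800
step 3 [3y] bond c/1=21/400: DF=(4420347/4000000 − 21/400·(0.979100+0.968800))/(1+21/400) = 1191/1250 ≈ 0.952800
step 4 [4y] swap r/1=742/38265: DF=(1 − 742/38265·(0.979100+0.968800+0.952800))/(1+742/38265) = 4629/5000 ≈ 0.925800
step 5 [5y] swap r/1=769/47496: DF=(1 − 769/47496·(0.979100+0.968800+0.952800+0.925800))/(1+769/47496) = 9231/10000 ≈ 0.923100
step 6 [6y] bond c/1=9/100: DF=(1428193/1000000 − 9/100·(0.979100+0.968800+0.952800+0.925800+0.923100))/(1+9/100) = 9181/10000 ≈ 0.918100
step 7 [7y] bond c/1=1/80: DF=(793777/800000 − 1/80·(0.979100+0.968800+0.952800+0.925800+0.923100+0.918100))/(1+1/80) = 91/100 ≈ 0.910000
step 8 [8y] zero: DF = P = 8933/10000 ≈ 0.893300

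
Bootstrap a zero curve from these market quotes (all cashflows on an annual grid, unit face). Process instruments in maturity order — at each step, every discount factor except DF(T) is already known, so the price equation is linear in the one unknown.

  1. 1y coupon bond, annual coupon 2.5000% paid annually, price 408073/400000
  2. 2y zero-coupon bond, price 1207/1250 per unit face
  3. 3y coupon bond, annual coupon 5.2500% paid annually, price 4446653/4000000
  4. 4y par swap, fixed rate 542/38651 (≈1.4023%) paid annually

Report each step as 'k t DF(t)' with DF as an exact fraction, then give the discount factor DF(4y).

1 1 9953/10000
2 2 1207/1250
3 3 599/625
4 4 4729/5000
DF(4y) = 4729/5000 ≈ 0.945800

step 1 [1y] bond c/1=1/40: DF=(408073/400000 − 1/40·(0))/(1+1/40) = 9953/10000 ≈ 0.995300
step 2 [2y] zero: DF = P = 1207/1250 ≈ 0.965600
step 3 [3y] bond c/1=21/400: DF=(4446653/4000000 − 21/400·(0.995300+0.965600))/(1+21/400) = 599/625 ≈ 0.958400
step 4 [4y] swap r/1=542/38651: DF=(1 − 542/38651·(0.995300+0.965600+0.958400))/(1+542/38651) = 4729/5000 ≈ 0.945800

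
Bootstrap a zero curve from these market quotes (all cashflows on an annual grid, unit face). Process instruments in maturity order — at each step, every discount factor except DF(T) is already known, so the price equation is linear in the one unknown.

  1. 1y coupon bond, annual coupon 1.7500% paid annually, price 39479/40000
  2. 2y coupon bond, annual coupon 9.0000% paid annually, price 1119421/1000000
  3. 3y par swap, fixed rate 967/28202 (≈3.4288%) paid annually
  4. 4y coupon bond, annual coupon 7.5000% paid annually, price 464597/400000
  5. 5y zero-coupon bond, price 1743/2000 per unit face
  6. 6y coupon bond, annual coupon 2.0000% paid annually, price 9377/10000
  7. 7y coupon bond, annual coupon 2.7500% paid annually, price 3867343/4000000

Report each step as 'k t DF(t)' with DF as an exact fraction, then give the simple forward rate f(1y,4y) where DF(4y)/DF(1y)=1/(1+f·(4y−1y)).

step 1 [1y] bond c/1=7/400: DF=(39479/40000 − 7/400·(0))/(1+7/400) = 97/100 ≈ 0.970000
step 2 [2y] bond c/1=9/100: DF=(1119421/1000000 − 9/100·(0.970000))/(1+9/100) = 9469/10000 ≈ 0.946900
step 3 [3y] swap r/1=967/28202: DF=(1 − 967/28202·(0.970000+0.946900))/(1+967/28202) = 9033/10000 ≈ 0.903300
step 4 [4y] bond c/1=3/40: DF=(464597/400000 − 3/40·(0.970000+0.946900+0.903300))/(1+3/40) = 8837/10000 ≈ 0.883700
step 5 [5y] zero: DF = P = 1743/2000 ≈ 0.871500
step 6 [6y] bond c/1=1/50: DF=(9377/10000 − 1/50·(0.970000+0.946900+0.903300+0.883700+0.871500))/(1+1/50) = 1037/1250 ≈ 0.829600
step 7 [7y] bond c/1=11/400: DF=(3867343/4000000 − 11/400·(0.970000+0.946900+0.903300+0.883700+0.871500+0.829600))/(1+11/400) = 7963/10000 ≈ 0.796300

1 1 97/100
2 2 9469/10000
3 3 9033/10000
4 4 8837/10000
5 5 1743/2000
6 6 1037/1250
7 7 7963/10000
f(1y,4y) = ((97/100)/(8837/10000) − 1)/(3) = 863/26511 ≈ 3.2553%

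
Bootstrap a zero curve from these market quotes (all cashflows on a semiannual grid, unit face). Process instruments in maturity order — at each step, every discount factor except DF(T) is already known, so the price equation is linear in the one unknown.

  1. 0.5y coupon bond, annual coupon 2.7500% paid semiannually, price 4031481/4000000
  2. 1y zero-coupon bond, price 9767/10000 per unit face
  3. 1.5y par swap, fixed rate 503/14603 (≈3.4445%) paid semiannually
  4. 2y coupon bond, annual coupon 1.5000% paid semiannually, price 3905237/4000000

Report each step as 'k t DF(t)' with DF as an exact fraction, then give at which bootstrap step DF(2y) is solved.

step 1 [0.5y] bond c/2=11/800: DF=(4031481/4000000 − 11/800·(0))/(1+11/800) = 4971/5000 ≈ 0.994200
step 2 [1y] zero: DF = P = 9767/10000 ≈ 0.976700
step 3 [1.5y] swap r/2=503/29206: DF=(1 − 503/29206·(0.994200+0.976700))/(1+503/29206) = 9497/10000 ≈ 0.949700
step 4 [2y] bond c/2=3/400: DF=(3905237/4000000 − 3/400·(0.994200+0.976700+0.949700))/(1+3/400) = 9473/10000 ≈ 0.947300

1 1/2 4971/5000
2 1 9767/10000
3 3/2 9497/10000
4 2 9473/10000
DF(2y) is solved at step 4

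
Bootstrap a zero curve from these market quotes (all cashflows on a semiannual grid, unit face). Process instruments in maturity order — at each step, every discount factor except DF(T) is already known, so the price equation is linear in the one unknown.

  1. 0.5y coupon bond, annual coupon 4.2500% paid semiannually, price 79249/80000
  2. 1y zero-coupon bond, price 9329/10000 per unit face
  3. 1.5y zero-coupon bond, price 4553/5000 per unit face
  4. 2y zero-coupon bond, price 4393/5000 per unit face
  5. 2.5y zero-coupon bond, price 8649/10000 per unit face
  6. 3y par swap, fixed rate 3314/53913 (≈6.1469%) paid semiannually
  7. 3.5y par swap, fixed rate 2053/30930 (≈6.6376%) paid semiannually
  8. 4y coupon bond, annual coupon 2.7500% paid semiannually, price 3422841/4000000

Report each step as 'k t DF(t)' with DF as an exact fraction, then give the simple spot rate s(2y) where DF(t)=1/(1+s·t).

step 1 [0.5y] bond c/2=17/800: DF=(79249/80000 − 17/800·(0))/(1+17/800) = 97/100 ≈ 0.970000
step 2 [1y] zero: DF = P = 9329/10000 ≈ 0.932900
step 3 [1.5y] zero: DF = P = 4553/5000 ≈ 0.910600
step 4 [2y] zero: DF = P = 4393/5000 ≈ 0.878600
step 5 [2.5y] zero: DF = P = 8649/10000 ≈ 0.864900
step 6 [3y] swap r/2=1657/53913: DF=(1 − 1657/53913·(0.970000+0.932900+0.910600+0.878600+0.864900))/(1+1657/53913) = 8343/10000 ≈ 0.834300
step 7 [3.5y] swap r/2=2053/61860: DF=(1 − 2053/61860·(0.970000+0.932900+0.910600+0.878600+0.864900+0.834300))/(1+2053/61860) = 7947/10000 ≈ 0.794700
step 8 [4y] bond c/2=11/800: DF=(3422841/4000000 − 11/800·(0.970000+0.932900+0.910600+0.878600+0.864900+0.834300+0.794700))/(1+11/800) = 3801/5000 ≈ 0.760200

1 1/2 97/100
2 1 9329/10000
3 3/2 4553/5000
4 2 4393/5000
5 5/2 8649/10000
6 3 8343/10000
7 7/2 7947/10000
8 4 3801/5000
s(2y) = (1/(4393/5000) − 1)/(2) = 607/8786 ≈ 6.9087%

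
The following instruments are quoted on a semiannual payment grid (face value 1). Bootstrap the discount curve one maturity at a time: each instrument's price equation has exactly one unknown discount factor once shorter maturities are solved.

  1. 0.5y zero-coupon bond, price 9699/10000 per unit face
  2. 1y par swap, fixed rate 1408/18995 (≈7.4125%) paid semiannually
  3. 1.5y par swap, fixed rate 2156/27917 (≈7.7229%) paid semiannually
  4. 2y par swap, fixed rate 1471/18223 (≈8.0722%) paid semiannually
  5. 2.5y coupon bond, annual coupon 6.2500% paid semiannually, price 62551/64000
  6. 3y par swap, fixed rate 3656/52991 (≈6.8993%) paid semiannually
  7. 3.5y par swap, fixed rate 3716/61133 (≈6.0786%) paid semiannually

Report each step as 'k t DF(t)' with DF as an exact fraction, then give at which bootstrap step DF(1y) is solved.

1 1/2 9699/10000
2 1 581/625
3 3/2 4461/5000
4 2 8529/10000
5 5/2 8373/10000
6 3 2043/2500
7 7/2 4071/5000
DF(1y) is solved at step 2

step 1 [0.5y] zero: DF = P = 9699/10000 ≈ 0.969900
step 2 [1y] swap r/2=704/18995: DF=(1 − 704/18995·(0.969900))/(1+704/18995) = 581/625 ≈ 0.929600
step 3 [1.5y] swap r/2=1078/27917: DF=(1 − 1078/27917·(0.969900+0.929600))/(1+1078/27917) = 4461/5000 ≈ 0.892200
step 4 [2y] swap r/2=1471/36446: DF=(1 − 1471/36446·(0.969900+0.929600+0.892200))/(1+1471/36446) = 8529/10000 ≈ 0.852900
step 5 [2.5y] bond c/2=1/32: DF=(62551/64000 − 1/32·(0.969900+0.929600+0.892200+0.852900))/(1+1/32) = 8373/10000 ≈ 0.837300
step 6 [3y] swap r/2=1828/52991: DF=(1 − 1828/52991·(0.969900+0.929600+0.892200+0.852900+0.837300))/(1+1828/52991) = 2043/2500 ≈ 0.817200
step 7 [3.5y] swap r/2=1858/61133: DF=(1 − 1858/61133·(0.969900+0.929600+0.892200+0.852900+0.837300+0.817200))/(1+1858/61133) = 4071/5000 ≈ 0.814200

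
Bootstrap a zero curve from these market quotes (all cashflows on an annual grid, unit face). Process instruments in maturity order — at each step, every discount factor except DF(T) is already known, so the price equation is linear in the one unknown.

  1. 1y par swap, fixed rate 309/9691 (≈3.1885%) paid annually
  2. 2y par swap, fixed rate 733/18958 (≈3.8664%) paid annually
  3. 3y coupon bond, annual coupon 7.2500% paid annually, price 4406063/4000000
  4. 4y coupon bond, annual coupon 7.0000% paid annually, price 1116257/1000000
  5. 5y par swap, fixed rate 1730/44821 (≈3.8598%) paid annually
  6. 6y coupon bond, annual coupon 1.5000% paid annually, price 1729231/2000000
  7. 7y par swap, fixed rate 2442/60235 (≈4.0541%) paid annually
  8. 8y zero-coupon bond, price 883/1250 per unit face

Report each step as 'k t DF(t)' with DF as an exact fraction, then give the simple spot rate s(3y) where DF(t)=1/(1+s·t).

step 1 [1y] swap r/1=309/9691: DF=(1 − 309/9691·(0))/(1+309/9691) = 9691/10000 ≈ 0.969100
step 2 [2y] swap r/1=733/18958: DF=(1 − 733/18958·(0.969100))/(1+733/18958) = 9267/10000 ≈ 0.926700
step 3 [3y] bond c/1=29/400: DF=(4406063/4000000 − 29/400·(0.969100+0.926700))/(1+29/400) = 8989/10000 ≈ 0.898900
step 4 [4y] bond c/1=7/100: DF=(1116257/1000000 − 7/100·(0.969100+0.926700+0.898900))/(1+7/100) = 2151/2500 ≈ 0.860400
step 5 [5y] swap r/1=1730/44821: DF=(1 − 1730/44821·(0.969100+0.926700+0.898900+0.860400))/(1+1730/44821) = 827/1000 ≈ 0.827000
step 6 [6y] bond c/1=3/200: DF=(1729231/2000000 − 3/200·(0.969100+0.926700+0.898900+0.860400+0.827000))/(1+3/200) = 491/625 ≈ 0.785600
step 7 [7y] swap r/1=2442/60235: DF=(1 − 2442/60235·(0.969100+0.926700+0.898900+0.860400+0.827000+0.785600))/(1+2442/60235) = 3779/5000 ≈ 0.755800
step 8 [8y] zero: DF = P = 883/1250 ≈ 0.706400

1 1 9691/10000
2 2 9267/10000
3 3 8989/10000
4 4 2151/2500
5 5 827/1000
6 6 491/625
7 7 3779/5000
8 8 883/1250
s(3y) = (1/(8989/10000) − 1)/(3) = 337/8989 ≈ 3.7490%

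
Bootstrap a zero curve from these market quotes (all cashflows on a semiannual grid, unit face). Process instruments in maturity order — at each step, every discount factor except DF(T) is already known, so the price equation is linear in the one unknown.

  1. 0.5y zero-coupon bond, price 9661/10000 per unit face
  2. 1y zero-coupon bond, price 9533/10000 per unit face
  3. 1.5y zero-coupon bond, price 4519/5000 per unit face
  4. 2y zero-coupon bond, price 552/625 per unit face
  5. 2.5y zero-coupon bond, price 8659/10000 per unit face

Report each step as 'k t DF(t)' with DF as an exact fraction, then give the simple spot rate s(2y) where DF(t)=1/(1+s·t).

step 1 [0.5y] zero: DF = P = 9661/10000 ≈ 0.966100
step 2 [1y] zero: DF = P = 9533/10000 ≈ 0.953300
step 3 [1.5y] zero: DF = P = 4519/5000 ≈ 0.903800
step 4 [2y] zero: DF = P = 552/625 ≈ 0.883200
step 5 [2.5y] zero: DF = P = 8659/10000 ≈ 0.865900

1 1/2 9661/10000
2 1 9533/10000
3 3/2 4519/5000
4 2 552/625
5 5/2 8659/10000
s(2y) = (1/(552/625) − 1)/(2) = 73/1104 ≈ 6.6123%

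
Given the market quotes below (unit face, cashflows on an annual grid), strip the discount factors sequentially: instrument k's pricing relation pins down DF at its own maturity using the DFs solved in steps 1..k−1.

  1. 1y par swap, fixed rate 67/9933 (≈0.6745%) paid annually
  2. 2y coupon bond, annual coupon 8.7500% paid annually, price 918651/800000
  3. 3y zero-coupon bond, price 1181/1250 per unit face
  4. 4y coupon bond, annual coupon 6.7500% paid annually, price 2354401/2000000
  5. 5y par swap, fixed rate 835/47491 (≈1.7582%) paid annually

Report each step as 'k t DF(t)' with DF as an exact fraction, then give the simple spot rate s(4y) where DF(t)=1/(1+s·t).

1 1 9933/10000
2 2 122/125
3 3 1181/1250
4 4 1837/2000
5 5 1833/2000
s(4y) = (1/(1837/2000) − 1)/(4) = 163/7348 ≈ 2.2183%

step 1 [1y] swap r/1=67/9933: DF=(1 − 67/9933·(0))/(1+67/9933) = 9933/10000 ≈ 0.993300
step 2 [2y] bond c/1=7/80: DF=(918651/800000 − 7/80·(0.993300))/(1+7/80) = 122/125 ≈ 0.976000
step 3 [3y] zero: DF = P = 1181/1250 ≈ 0.944800
step 4 [4y] bond c/1=27/400: DF=(2354401/2000000 − 27/400·(0.993300+0.976000+0.944800))/(1+27/400) = 1837/2000 ≈ 0.918500
step 5 [5y] swap r/1=835/47491: DF=(1 − 835/47491·(0.993300+0.976000+0.944800+0.918500))/(1+835/47491) = 1833/2000 ≈ 0.916500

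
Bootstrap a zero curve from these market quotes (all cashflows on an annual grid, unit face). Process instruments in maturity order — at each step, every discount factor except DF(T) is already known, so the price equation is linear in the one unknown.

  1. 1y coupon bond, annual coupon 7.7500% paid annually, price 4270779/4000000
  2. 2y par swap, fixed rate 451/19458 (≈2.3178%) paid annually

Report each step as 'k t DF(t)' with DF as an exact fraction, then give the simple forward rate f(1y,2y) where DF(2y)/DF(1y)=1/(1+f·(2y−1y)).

step 1 [1y] bond c/1=31/400: DF=(4270779/4000000 − 31/400·(0))/(1+31/400) = 9909/10000 ≈ 0.990900
step 2 [2y] swap r/1=451/19458: DF=(1 − 451/19458·(0.990900))/(1+451/19458) = 9549/10000 ≈ 0.954900

1 1 9909/10000
2 2 9549/10000
f(1y,2y) = ((9909/10000)/(9549/10000) − 1)/(1) = 40/1061 ≈ 3.7700%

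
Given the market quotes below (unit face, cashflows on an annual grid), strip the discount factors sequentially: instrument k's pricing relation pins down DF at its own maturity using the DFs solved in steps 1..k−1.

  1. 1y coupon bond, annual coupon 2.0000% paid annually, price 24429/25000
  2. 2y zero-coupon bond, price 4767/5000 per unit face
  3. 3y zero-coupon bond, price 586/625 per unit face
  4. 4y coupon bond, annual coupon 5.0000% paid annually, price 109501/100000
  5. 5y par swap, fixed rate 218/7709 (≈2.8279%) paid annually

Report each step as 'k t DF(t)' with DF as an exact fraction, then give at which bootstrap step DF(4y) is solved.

1 1 479/500
2 2 4767/5000
3 3 586/625
4 4 567/625
5 5 2173/2500
DF(4y) is solved at step 4

step 1 [1y] bond c/1=1/50: DF=(24429/25000 − 1/50·(0))/(1+1/50) = 479/500 ≈ 0.958000
step 2 [2y] zero: DF = P = 4767/5000 ≈ 0.953400
step 3 [3y] zero: DF = P = 586/625 ≈ 0.937600
step 4 [4y] bond c/1=1/20: DF=(109501/100000 − 1/20·(0.958000+0.953400+0.937600))/(1+1/20) = 567/625 ≈ 0.907200
step 5 [5y] swap r/1=218/7709: DF=(1 − 218/7709·(0.958000+0.953400+0.937600+0.907200))/(1+218/7709) = 2173/2500 ≈ 0.869200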